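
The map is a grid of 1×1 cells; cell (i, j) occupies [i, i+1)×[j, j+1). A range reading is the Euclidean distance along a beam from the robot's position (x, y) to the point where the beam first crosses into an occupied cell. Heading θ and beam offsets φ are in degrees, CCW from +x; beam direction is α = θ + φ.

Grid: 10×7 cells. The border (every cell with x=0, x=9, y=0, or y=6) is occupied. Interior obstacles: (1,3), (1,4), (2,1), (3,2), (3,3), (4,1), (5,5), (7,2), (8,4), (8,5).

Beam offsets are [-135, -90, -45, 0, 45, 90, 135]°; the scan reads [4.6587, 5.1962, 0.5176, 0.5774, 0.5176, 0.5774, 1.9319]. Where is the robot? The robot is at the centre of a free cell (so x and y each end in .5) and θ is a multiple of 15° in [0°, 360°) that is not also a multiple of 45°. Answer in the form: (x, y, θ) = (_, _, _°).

The pose lattice has 30·16 = 480 candidates. Test each by forward raycasting.
  (2.5, 4.5, 240°): beam 1 = 1.5529 ≠ 4.6587 ✗
  (4.5, 2.5, 240°): beam 1 = 3.6235 ≠ 4.6587 ✗
  (6.5, 3.5, 255°): beam 1 = 1.7321 ≠ 4.6587 ✗
  (7.5, 1.5, 15°): beam 1 = 0.5774 ≠ 4.6587 ✗
  …
  (5.5, 1.5, 210°): r_1=4.6587, r_2=5.1962, r_3=0.5176, r_4=0.5774, r_5=0.5176, r_6=0.5774, r_7=1.9319 — all match ✓
Unique over the lattice → pose = (5.5, 1.5, 210°).

(x, y, θ) = (5.5, 1.5, 210°)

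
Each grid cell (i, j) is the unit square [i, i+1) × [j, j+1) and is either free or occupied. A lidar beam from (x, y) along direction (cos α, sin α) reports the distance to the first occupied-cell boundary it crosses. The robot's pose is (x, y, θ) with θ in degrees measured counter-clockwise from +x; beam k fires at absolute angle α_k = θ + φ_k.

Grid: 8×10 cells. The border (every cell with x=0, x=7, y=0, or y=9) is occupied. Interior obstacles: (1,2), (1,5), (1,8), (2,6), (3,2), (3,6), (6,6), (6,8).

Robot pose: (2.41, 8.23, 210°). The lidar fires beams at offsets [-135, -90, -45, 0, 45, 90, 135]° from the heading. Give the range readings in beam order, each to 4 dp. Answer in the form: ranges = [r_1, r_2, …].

ranges = [0.7972, 0.8200, 0.4245, 1.6281, 1.2734, 1.4203, 4.7519]

beam 1: φ=-135°, α=75°
  dir = (cos 75°, sin 75°) = (0.2588, 0.9659); from cell (2,8)
  next x-line at t=2.2796, next y-line at t=0.7972; Δt_x=3.8637, Δt_y=1.0353
    y: enter (2,9) at t=0.7972 ← occupied
  → r_1 = 0.7972
beam 2: φ=-90°, α=120°
  dir = (cos 120°, sin 120°) = (-0.5000, 0.8660); from cell (2,8)
  next x-line at t=0.8200, next y-line at t=0.8891; Δt_x=2.0000, Δt_y=1.1547
    x: enter (1,8) at t=0.8200 ← occupied
  → r_2 = 0.8200
beam 3: φ=-45°, α=165°
  dir = (cos 165°, sin 165°) = (-0.9659, 0.2588); from cell (2,8)
  next x-line at t=0.4245, next y-line at t=2.9751; Δt_x=1.0353, Δt_y=3.8637
    x: enter (1,8) at t=0.4245 ← occupied
  → r_3 = 0.4245
beam 4: φ=0°, α=210°
  dir = (cos 210°, sin 210°) = (-0.8660, -0.5000); from cell (2,8)
  next x-line at t=0.4734, next y-line at t=0.4600; Δt_x=1.1547, Δt_y=2.0000
    y: enter (2,7) at t=0.4600
    x: enter (1,7) at t=0.4734
    x: enter (0,7) at t=1.6281 ← occupied
  → r_4 = 1.6281
beam 5: φ=45°, α=255°
  dir = (cos 255°, sin 255°) = (-0.2588, -0.9659); from cell (2,8)
  next x-line at t=1.5841, next y-line at t=0.2381; Δt_x=3.8637, Δt_y=1.0353
    y: enter (2,7) at t=0.2381
    y: enter (2,6) at t=1.2734 ← occupied
  → r_5 = 1.2734
beam 6: φ=90°, α=300°
  dir = (cos 300°, sin 300°) = (0.5000, -0.8660); from cell (2,8)
  next x-line at t=1.1800, next y-line at t=0.2656; Δt_x=2.0000, Δt_y=1.1547
    y: enter (2,7) at t=0.2656
    x: enter (3,7) at t=1.1800
    y: enter (3,6) at t=1.4203 ← occupied
  → r_6 = 1.4203
beam 7: φ=135°, α=345°
  dir = (cos 345°, sin 345°) = (0.9659, -0.2588); from cell (2,8)
  next x-line at t=0.6108, next y-line at t=0.8887; Δt_x=1.0353, Δt_y=3.8637
    x: enter (3,8) at t=0.6108
    y: enter (3,7) at t=0.8887
    x: enter (4,7) at t=1.6461
    x: enter (5,7) at t=2.6814
    x: enter (6,7) at t=3.7166
    x: enter (7,7) at t=4.7519 ← occupied
  → r_7 = 4.7519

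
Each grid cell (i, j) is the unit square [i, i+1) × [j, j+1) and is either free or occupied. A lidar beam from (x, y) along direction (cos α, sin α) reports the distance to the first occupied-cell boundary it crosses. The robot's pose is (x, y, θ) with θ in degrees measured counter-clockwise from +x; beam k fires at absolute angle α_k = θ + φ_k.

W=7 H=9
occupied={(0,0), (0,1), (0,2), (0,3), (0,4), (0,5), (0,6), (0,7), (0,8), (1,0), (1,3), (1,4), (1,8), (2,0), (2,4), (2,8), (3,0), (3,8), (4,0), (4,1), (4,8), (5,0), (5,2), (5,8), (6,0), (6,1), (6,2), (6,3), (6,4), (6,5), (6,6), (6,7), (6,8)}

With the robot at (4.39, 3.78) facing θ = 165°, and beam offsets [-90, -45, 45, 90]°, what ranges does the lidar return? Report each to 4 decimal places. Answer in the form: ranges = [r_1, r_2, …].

ranges = [4.3689, 4.8728, 3.9144, 2.8781]

beam 1: φ=-90°, α=75°
  cosα=0.2588 sinα=0.9659 | (4,3) | tMaxX 2.3569 tMaxY 0.2278 | tΔX 3.8637 tΔY 1.0353
    t=0.2278 [y] (4,4)
    t=1.2630 [y] (4,5)
    t=2.2983 [y] (4,6)
    t=2.3569 [x] (5,6)
    t=3.3336 [y] (5,7)
    t=4.3689 [y] (5,8) — stop
  → r_1 = 4.3689
beam 2: φ=-45°, α=120°
  cosα=-0.5000 sinα=0.8660 | (4,3) | tMaxX 0.7800 tMaxY 0.2540 | tΔX 2.0000 tΔY 1.1547
    t=0.2540 [y] (4,4)
    t=0.7800 [x] (3,4)
    t=1.4087 [y] (3,5)
    t=2.5634 [y] (3,6)
    t=2.7800 [x] (2,6)
    t=3.7181 [y] (2,7)
    t=4.7800 [x] (1,7)
    t=4.8728 [y] (1,8) — stop
  → r_2 = 4.8728
beam 3: φ=45°, α=210°
  cosα=-0.8660 sinα=-0.5000 | (4,3) | tMaxX 0.4503 tMaxY 1.5600 | tΔX 1.1547 tΔY 2.0000
    t=0.4503 [x] (3,3)
    t=1.5600 [y] (3,2)
    t=1.6050 [x] (2,2)
    t=2.7597 [x] (1,2)
    t=3.5600 [y] (1,1)
    t=3.9144 [x] (0,1) — stop
  → r_3 = 3.9144
beam 4: φ=90°, α=255°
  cosα=-0.2588 sinα=-0.9659 | (4,3) | tMaxX 1.5068 tMaxY 0.8075 | tΔX 3.8637 tΔY 1.0353
    t=0.8075 [y] (4,2)
    t=1.5068 [x] (3,2)
    t=1.8428 [y] (3,1)
    t=2.8781 [y] (3,0) — stop
  → r_4 = 2.8781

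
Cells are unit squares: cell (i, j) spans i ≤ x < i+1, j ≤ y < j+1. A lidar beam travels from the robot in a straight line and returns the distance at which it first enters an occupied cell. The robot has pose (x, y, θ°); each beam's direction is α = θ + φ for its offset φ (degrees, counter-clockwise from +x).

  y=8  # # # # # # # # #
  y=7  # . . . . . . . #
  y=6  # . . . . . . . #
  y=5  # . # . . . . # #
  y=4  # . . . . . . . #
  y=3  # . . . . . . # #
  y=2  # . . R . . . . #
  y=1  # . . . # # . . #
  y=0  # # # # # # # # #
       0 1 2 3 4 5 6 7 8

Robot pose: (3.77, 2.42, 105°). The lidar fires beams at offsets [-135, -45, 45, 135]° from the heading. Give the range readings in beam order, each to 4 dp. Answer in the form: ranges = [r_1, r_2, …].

beam 1: φ=-135°, α=330°
  dir = (cos 330°, sin 330°) = (0.8660, -0.5000); from cell (3,2)
  next x-line at t=0.2656, next y-line at t=0.8400; Δt_x=1.1547, Δt_y=2.0000
    x: enter (4,2) at t=0.2656
    y: enter (4,1) at t=0.8400 ← occupied
  → r_1 = 0.8400
beam 2: φ=-45°, α=60°
  dir = (cos 60°, sin 60°) = (0.5000, 0.8660); from cell (3,2)
  next x-line at t=0.4600, next y-line at t=0.6697; Δt_x=2.0000, Δt_y=1.1547
    x: enter (4,2) at t=0.4600
    y: enter (4,3) at t=0.6697
    y: enter (4,4) at t=1.8244
    x: enter (5,4) at t=2.4600
    y: enter (5,5) at t=2.9791
    y: enter (5,6) at t=4.1338
    x: enter (6,6) at t=4.4600
    y: enter (6,7) at t=5.2885
    y: enter (6,8) at t=6.4432 ← occupied
  → r_2 = 6.4432
beam 3: φ=45°, α=150°
  dir = (cos 150°, sin 150°) = (-0.8660, 0.5000); from cell (3,2)
  next x-line at t=0.8891, next y-line at t=1.1600; Δt_x=1.1547, Δt_y=2.0000
    x: enter (2,2) at t=0.8891
    y: enter (2,3) at t=1.1600
    x: enter (1,3) at t=2.0438
    y: enter (1,4) at t=3.1600
    x: enter (0,4) at t=3.1985 ← occupied
  → r_3 = 3.1985
beam 4: φ=135°, α=240°
  dir = (cos 240°, sin 240°) = (-0.5000, -0.8660); from cell (3,2)
  next x-line at t=1.5400, next y-line at t=0.4850; Δt_x=2.0000, Δt_y=1.1547
    y: enter (3,1) at t=0.4850
    x: enter (2,1) at t=1.5400
    y: enter (2,0) at t=1.6397 ← occupied
  → r_4 = 1.6397

ranges = [0.8400, 6.4432, 3.1985, 1.6397]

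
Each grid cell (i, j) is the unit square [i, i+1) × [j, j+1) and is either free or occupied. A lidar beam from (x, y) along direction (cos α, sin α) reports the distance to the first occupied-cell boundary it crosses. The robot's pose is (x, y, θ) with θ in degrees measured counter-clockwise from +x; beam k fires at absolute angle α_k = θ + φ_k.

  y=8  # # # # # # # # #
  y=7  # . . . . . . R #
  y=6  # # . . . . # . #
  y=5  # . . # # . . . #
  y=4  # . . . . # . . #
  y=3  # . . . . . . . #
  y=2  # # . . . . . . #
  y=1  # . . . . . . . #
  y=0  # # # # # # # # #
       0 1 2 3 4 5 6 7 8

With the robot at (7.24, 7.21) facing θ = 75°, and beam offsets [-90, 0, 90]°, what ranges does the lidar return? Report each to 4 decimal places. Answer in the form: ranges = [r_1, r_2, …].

beam 1: φ=-90°, α=345°
  direction (0.9659, -0.2588); cell (7,7); t to first gridline: x 0.7868, y 0.8114 (then +1.0353 / +3.8637)
    (8,7) via x @ 0.7868  # hit
  → r_1 = 0.7868
beam 2: φ=0°, α=75°
  direction (0.2588, 0.9659); cell (7,7); t to first gridline: x 2.9364, y 0.8179 (then +3.8637 / +1.0353)
    (7,8) via y @ 0.8179  # hit
  → r_2 = 0.8179
beam 3: φ=90°, α=165°
  direction (-0.9659, 0.2588); cell (7,7); t to first gridline: x 0.2485, y 3.0523 (then +1.0353 / +3.8637)
    (6,7) via x @ 0.2485
    (5,7) via x @ 1.2837
    (4,7) via x @ 2.3190
    (4,8) via y @ 3.0523  # hit
  → r_3 = 3.0523

ranges = [0.7868, 0.8179, 3.0523]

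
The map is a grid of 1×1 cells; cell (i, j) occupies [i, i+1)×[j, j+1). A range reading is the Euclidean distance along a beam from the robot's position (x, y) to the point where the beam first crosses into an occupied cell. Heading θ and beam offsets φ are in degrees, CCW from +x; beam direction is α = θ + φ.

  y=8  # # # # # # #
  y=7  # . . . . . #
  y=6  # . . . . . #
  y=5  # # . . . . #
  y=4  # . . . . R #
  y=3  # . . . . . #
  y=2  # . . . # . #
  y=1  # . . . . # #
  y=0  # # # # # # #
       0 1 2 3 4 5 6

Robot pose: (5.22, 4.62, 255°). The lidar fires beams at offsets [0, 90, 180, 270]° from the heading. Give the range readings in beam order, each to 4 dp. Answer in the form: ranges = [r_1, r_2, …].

beam 1: φ=0°, α=255°
  d=(-0.2588,-0.9659)  start (5,4)  tX=0.8500 tY=0.6419  stride 1/|dx|=3.8637 1/|dy|=1.0353
    cross y-line → (5,3), t=0.6419
    cross x-line → (4,3), t=0.8500
    cross y-line → (4,2), t=1.6771 (wall)
  → r_1 = 1.6771
beam 2: φ=90°, α=345°
  d=(0.9659,-0.2588)  start (5,4)  tX=0.8075 tY=2.3955  stride 1/|dx|=1.0353 1/|dy|=3.8637
    cross x-line → (6,4), t=0.8075 (wall)
  → r_2 = 0.8075
beam 3: φ=180°, α=75°
  d=(0.2588,0.9659)  start (5,4)  tX=3.0137 tY=0.3934  stride 1/|dx|=3.8637 1/|dy|=1.0353
    cross y-line → (5,5), t=0.3934
    cross y-line → (5,6), t=1.4287
    cross y-line → (5,7), t=2.4640
    cross x-line → (6,7), t=3.0137 (wall)
  → r_3 = 3.0137
beam 4: φ=270°, α=165°
  d=(-0.9659,0.2588)  start (5,4)  tX=0.2278 tY=1.4682  stride 1/|dx|=1.0353 1/|dy|=3.8637
    cross x-line → (4,4), t=0.2278
    cross x-line → (3,4), t=1.2630
    cross y-line → (3,5), t=1.4682
    cross x-line → (2,5), t=2.2983
    cross x-line → (1,5), t=3.3336 (wall)
  → r_4 = 3.3336

ranges = [1.6771, 0.8075, 3.0137, 3.3336]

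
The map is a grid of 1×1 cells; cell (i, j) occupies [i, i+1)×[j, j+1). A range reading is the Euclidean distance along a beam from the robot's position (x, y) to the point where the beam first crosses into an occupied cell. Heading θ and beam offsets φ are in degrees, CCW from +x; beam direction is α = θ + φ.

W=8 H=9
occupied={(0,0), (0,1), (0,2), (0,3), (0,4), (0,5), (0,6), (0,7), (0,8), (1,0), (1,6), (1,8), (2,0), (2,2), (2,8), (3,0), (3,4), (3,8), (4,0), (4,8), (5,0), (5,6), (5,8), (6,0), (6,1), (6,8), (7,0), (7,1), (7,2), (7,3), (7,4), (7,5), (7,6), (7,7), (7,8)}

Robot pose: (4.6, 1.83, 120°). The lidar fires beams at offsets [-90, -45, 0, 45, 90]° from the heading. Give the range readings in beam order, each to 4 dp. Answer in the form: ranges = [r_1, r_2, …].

beam 1: φ=-90°, α=30°
  d=(0.8660,0.5000)  start (4,1)  tX=0.4619 tY=0.3400  stride 1/|dx|=1.1547 1/|dy|=2.0000
    cross y-line → (4,2), t=0.3400
    cross x-line → (5,2), t=0.4619
    cross x-line → (6,2), t=1.6166
    cross y-line → (6,3), t=2.3400
    cross x-line → (7,3), t=2.7713 (wall)
  → r_1 = 2.7713
beam 2: φ=-45°, α=75°
  d=(0.2588,0.9659)  start (4,1)  tX=1.5455 tY=0.1760  stride 1/|dx|=3.8637 1/|dy|=1.0353
    cross y-line → (4,2), t=0.1760
    cross y-line → (4,3), t=1.2113
    cross x-line → (5,3), t=1.5455
    cross y-line → (5,4), t=2.2465
    cross y-line → (5,5), t=3.2818
    cross y-line → (5,6), t=4.3171 (wall)
  → r_2 = 4.3171
beam 3: φ=0°, α=120°
  d=(-0.5000,0.8660)  start (4,1)  tX=1.2000 tY=0.1963  stride 1/|dx|=2.0000 1/|dy|=1.1547
    cross y-line → (4,2), t=0.1963
    cross x-line → (3,2), t=1.2000
    cross y-line → (3,3), t=1.3510
    cross y-line → (3,4), t=2.5057 (wall)
  → r_3 = 2.5057
beam 4: φ=45°, α=165°
  d=(-0.9659,0.2588)  start (4,1)  tX=0.6212 tY=0.6568  stride 1/|dx|=1.0353 1/|dy|=3.8637
    cross x-line → (3,1), t=0.6212
    cross y-line → (3,2), t=0.6568
    cross x-line → (2,2), t=1.6564 (wall)
  → r_4 = 1.6564
beam 5: φ=90°, α=210°
  d=(-0.8660,-0.5000)  start (4,1)  tX=0.6928 tY=1.6600  stride 1/|dx|=1.1547 1/|dy|=2.0000
    cross x-line → (3,1), t=0.6928
    cross y-line → (3,0), t=1.6600 (wall)
  → r_5 = 1.6600

ranges = [2.7713, 4.3171, 2.5057, 1.6564, 1.6600]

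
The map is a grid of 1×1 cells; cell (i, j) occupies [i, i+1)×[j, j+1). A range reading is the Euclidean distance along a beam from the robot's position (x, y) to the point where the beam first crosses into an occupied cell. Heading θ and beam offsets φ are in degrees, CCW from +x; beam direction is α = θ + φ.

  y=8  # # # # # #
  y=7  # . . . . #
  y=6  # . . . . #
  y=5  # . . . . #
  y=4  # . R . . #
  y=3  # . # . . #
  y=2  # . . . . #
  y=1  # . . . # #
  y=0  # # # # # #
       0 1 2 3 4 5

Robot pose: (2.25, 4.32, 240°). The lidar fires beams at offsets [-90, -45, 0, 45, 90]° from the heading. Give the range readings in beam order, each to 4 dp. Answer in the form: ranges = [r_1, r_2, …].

beam 1: φ=-90°, α=150°
  dir = (cos 150°, sin 150°) = (-0.8660, 0.5000); from cell (2,4)
  next x-line at t=0.2887, next y-line at t=1.3600; Δt_x=1.1547, Δt_y=2.0000
    x: enter (1,4) at t=0.2887
    y: enter (1,5) at t=1.3600
    x: enter (0,5) at t=1.4434 ← occupied
  → r_1 = 1.4434
beam 2: φ=-45°, α=195°
  dir = (cos 195°, sin 195°) = (-0.9659, -0.2588); from cell (2,4)
  next x-line at t=0.2588, next y-line at t=1.2364; Δt_x=1.0353, Δt_y=3.8637
    x: enter (1,4) at t=0.2588
    y: enter (1,3) at t=1.2364
    x: enter (0,3) at t=1.2941 ← occupied
  → r_2 = 1.2941
beam 3: φ=0°, α=240°
  dir = (cos 240°, sin 240°) = (-0.5000, -0.8660); from cell (2,4)
  next x-line at t=0.5000, next y-line at t=0.3695; Δt_x=2.0000, Δt_y=1.1547
    y: enter (2,3) at t=0.3695 ← occupied
  → r_3 = 0.3695
beam 4: φ=45°, α=285°
  dir = (cos 285°, sin 285°) = (0.2588, -0.9659); from cell (2,4)
  next x-line at t=2.8978, next y-line at t=0.3313; Δt_x=3.8637, Δt_y=1.0353
    y: enter (2,3) at t=0.3313 ← occupied
  → r_4 = 0.3313
beam 5: φ=90°, α=330°
  dir = (cos 330°, sin 330°) = (0.8660, -0.5000); from cell (2,4)
  next x-line at t=0.8660, next y-line at t=0.6400; Δt_x=1.1547, Δt_y=2.0000
    y: enter (2,3) at t=0.6400 ← occupied
  → r_5 = 0.6400

ranges = [1.4434, 1.2941, 0.3695, 0.3313, 0.6400]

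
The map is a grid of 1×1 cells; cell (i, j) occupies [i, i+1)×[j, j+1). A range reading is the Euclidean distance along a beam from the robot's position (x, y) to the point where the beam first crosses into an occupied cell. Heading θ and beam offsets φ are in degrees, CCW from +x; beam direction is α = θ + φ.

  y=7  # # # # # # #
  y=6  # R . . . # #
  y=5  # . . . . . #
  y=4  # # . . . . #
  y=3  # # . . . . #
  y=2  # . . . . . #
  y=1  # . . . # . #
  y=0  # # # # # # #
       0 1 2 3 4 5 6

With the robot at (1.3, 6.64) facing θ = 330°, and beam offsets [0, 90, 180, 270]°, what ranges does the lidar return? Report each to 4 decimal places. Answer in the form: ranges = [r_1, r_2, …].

ranges = [5.4271, 0.4157, 0.3464, 0.6000]

beam 1: φ=0°, α=330°
  dir = (cos 330°, sin 330°) = (0.8660, -0.5000); from cell (1,6)
  next x-line at t=0.8083, next y-line at t=1.2800; Δt_x=1.1547, Δt_y=2.0000
    x: enter (2,6) at t=0.8083
    y: enter (2,5) at t=1.2800
    x: enter (3,5) at t=1.9630
    x: enter (4,5) at t=3.1177
    y: enter (4,4) at t=3.2800
    x: enter (5,4) at t=4.2724
    y: enter (5,3) at t=5.2800
    x: enter (6,3) at t=5.4271 ← occupied
  → r_1 = 5.4271
beam 2: φ=90°, α=60°
  dir = (cos 60°, sin 60°) = (0.5000, 0.8660); from cell (1,6)
  next x-line at t=1.4000, next y-line at t=0.4157; Δt_x=2.0000, Δt_y=1.1547
    y: enter (1,7) at t=0.4157 ← occupied
  → r_2 = 0.4157
beam 3: φ=180°, α=150°
  dir = (cos 150°, sin 150°) = (-0.8660, 0.5000); from cell (1,6)
  next x-line at t=0.3464, next y-line at t=0.7200; Δt_x=1.1547, Δt_y=2.0000
    x: enter (0,6) at t=0.3464 ← occupied
  → r_3 = 0.3464
beam 4: φ=270°, α=240°
  dir = (cos 240°, sin 240°) = (-0.5000, -0.8660); from cell (1,6)
  next x-line at t=0.6000, next y-line at t=0.7390; Δt_x=2.0000, Δt_y=1.1547
    x: enter (0,6) at t=0.6000 ← occupied
  → r_4 = 0.6000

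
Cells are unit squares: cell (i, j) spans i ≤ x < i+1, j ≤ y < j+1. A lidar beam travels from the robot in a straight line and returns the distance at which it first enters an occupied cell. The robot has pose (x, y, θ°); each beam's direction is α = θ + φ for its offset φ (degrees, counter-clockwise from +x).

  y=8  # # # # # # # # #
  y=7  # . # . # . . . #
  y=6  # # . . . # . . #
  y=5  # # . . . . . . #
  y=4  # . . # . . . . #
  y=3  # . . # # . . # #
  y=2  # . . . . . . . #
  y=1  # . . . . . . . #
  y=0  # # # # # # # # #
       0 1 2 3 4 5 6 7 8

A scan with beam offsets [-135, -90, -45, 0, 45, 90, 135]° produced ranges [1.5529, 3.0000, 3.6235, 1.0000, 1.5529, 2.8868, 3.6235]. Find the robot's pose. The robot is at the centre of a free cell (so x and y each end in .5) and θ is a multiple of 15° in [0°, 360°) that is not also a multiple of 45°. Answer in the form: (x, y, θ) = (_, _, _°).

(x, y, θ) = (4.5, 5.5, 60°)

Enumerate (i+0.5, j+0.5, θ) over the 40 free cells and 16 admissible headings. For each, cast all 7 beams and compare to the given ranges.
  (2.5, 2.5, 165°): beam 1 = 1.0000 ≠ 1.5529 ✗
  (2.5, 6.5, 210°): beam 1 = 0.5176 ≠ 1.5529 ✗
  (4.5, 6.5, 75°): beam 1 = 6.3509 ≠ 1.5529 ✗
  (7.5, 4.5, 75°): beam 1 = 0.5774 ≠ 1.5529 ✗
  …
  (4.5, 5.5, 60°): r_1=1.5529, r_2=3.0000, r_3=3.6235, r_4=1.0000, r_5=1.5529, r_6=2.8868, r_7=3.6235 — all match ✓
Unique over the lattice → pose = (4.5, 5.5, 60°).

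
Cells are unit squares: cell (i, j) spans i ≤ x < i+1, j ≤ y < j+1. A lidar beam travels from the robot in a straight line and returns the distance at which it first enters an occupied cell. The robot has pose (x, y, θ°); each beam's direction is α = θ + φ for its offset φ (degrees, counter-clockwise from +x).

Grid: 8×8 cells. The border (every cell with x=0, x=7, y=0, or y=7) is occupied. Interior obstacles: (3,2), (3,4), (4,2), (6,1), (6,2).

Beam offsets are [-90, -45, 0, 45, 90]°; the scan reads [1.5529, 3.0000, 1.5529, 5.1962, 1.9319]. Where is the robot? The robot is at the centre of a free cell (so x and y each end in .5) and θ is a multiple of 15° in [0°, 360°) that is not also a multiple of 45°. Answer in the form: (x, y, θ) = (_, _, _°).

(x, y, θ) = (1.5, 2.5, 15°)

The pose lattice has 31·16 = 496 candidates. Test each by forward raycasting.
  (6.5, 5.5, 255°): beam 1 = 5.6940 ≠ 1.5529 ✗
  (5.5, 6.5, 75°): beam 2 = 1.0000 ≠ 3.0000 ✗
  (3.5, 1.5, 165°): beam 1 = 0.5176 ≠ 1.5529 ✗
  …
  (1.5, 2.5, 15°): r_1=1.5529, r_2=3.0000, r_3=1.5529, r_4=5.1962, r_5=1.9319 — all match ✓
Unique over the lattice → pose = (1.5, 2.5, 15°).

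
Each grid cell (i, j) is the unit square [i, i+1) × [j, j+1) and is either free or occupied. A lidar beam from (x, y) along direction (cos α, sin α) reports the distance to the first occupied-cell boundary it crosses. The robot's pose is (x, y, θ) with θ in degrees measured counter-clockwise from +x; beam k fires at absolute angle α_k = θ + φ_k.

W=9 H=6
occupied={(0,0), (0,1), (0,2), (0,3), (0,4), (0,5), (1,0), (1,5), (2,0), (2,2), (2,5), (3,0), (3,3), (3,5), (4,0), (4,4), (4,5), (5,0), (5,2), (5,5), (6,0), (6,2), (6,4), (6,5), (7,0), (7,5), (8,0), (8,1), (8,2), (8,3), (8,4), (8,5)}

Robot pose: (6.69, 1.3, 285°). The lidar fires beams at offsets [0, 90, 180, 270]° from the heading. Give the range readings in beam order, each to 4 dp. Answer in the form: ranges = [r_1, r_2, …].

ranges = [0.3106, 1.3562, 0.7247, 1.1591]

beam 1: φ=0°, α=285°
  d=(0.2588,-0.9659)  start (6,1)  tX=1.1977 tY=0.3106  stride 1/|dx|=3.8637 1/|dy|=1.0353
    cross y-line → (6,0), t=0.3106 (wall)
  → r_1 = 0.3106
beam 2: φ=90°, α=15°
  d=(0.9659,0.2588)  start (6,1)  tX=0.3209 tY=2.7046  stride 1/|dx|=1.0353 1/|dy|=3.8637
    cross x-line → (7,1), t=0.3209
    cross x-line → (8,1), t=1.3562 (wall)
  → r_2 = 1.3562
beam 3: φ=180°, α=105°
  d=(-0.2588,0.9659)  start (6,1)  tX=2.6660 tY=0.7247  stride 1/|dx|=3.8637 1/|dy|=1.0353
    cross y-line → (6,2), t=0.7247 (wall)
  → r_3 = 0.7247
beam 4: φ=270°, α=195°
  d=(-0.9659,-0.2588)  start (6,1)  tX=0.7143 tY=1.1591  stride 1/|dx|=1.0353 1/|dy|=3.8637
    cross x-line → (5,1), t=0.7143
    cross y-line → (5,0), t=1.1591 (wall)
  → r_4 = 1.1591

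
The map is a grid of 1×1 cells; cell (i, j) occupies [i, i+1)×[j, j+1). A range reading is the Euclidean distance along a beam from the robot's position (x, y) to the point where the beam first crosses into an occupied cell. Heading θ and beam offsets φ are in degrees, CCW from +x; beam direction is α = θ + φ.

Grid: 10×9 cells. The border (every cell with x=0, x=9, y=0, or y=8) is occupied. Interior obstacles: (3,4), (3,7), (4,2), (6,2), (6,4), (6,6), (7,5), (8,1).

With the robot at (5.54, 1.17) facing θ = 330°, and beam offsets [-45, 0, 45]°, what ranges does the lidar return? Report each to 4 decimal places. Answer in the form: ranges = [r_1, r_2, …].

beam 1: φ=-45°, α=285°
  dir = (cos 285°, sin 285°) = (0.2588, -0.9659); from cell (5,1)
  next x-line at t=1.7773, next y-line at t=0.1760; Δt_x=3.8637, Δt_y=1.0353
    y: enter (5,0) at t=0.1760 ← occupied
  → r_1 = 0.1760
beam 2: φ=0°, α=330°
  dir = (cos 330°, sin 330°) = (0.8660, -0.5000); from cell (5,1)
  next x-line at t=0.5312, next y-line at t=0.3400; Δt_x=1.1547, Δt_y=2.0000
    y: enter (5,0) at t=0.3400 ← occupied
  → r_2 = 0.3400
beam 3: φ=45°, α=15°
  dir = (cos 15°, sin 15°) = (0.9659, 0.2588); from cell (5,1)
  next x-line at t=0.4762, next y-line at t=3.2069; Δt_x=1.0353, Δt_y=3.8637
    x: enter (6,1) at t=0.4762
    x: enter (7,1) at t=1.5115
    x: enter (8,1) at t=2.5468 ← occupied
  → r_3 = 2.5468

ranges = [0.1760, 0.3400, 2.5468]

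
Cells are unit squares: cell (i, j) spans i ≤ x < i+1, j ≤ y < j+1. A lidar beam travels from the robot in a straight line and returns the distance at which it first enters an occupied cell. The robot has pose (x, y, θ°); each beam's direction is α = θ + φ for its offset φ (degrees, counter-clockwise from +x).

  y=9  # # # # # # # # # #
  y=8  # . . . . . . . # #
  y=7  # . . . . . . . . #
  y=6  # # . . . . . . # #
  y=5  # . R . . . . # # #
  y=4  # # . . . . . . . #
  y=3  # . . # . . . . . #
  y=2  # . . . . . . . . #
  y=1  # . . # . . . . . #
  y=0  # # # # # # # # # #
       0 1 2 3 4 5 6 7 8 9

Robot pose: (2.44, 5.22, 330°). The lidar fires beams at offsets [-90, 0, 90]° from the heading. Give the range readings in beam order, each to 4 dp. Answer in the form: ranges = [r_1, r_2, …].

beam 1: φ=-90°, α=240°
  d=(-0.5000,-0.8660)  start (2,5)  tX=0.8800 tY=0.2540  stride 1/|dx|=2.0000 1/|dy|=1.1547
    cross y-line → (2,4), t=0.2540
    cross x-line → (1,4), t=0.8800 (wall)
  → r_1 = 0.8800
beam 2: φ=0°, α=330°
  d=(0.8660,-0.5000)  start (2,5)  tX=0.6466 tY=0.4400  stride 1/|dx|=1.1547 1/|dy|=2.0000
    cross y-line → (2,4), t=0.4400
    cross x-line → (3,4), t=0.6466
    cross x-line → (4,4), t=1.8013
    cross y-line → (4,3), t=2.4400
    cross x-line → (5,3), t=2.9560
    cross x-line → (6,3), t=4.1107
    cross y-line → (6,2), t=4.4400
    cross x-line → (7,2), t=5.2654
    cross x-line → (8,2), t=6.4201
    cross y-line → (8,1), t=6.4400
    cross x-line → (9,1), t=7.5748 (wall)
  → r_2 = 7.5748
beam 3: φ=90°, α=60°
  d=(0.5000,0.8660)  start (2,5)  tX=1.1200 tY=0.9007  stride 1/|dx|=2.0000 1/|dy|=1.1547
    cross y-line → (2,6), t=0.9007
    cross x-line → (3,6), t=1.1200
    cross y-line → (3,7), t=2.0554
    cross x-line → (4,7), t=3.1200
    cross y-line → (4,8), t=3.2101
    cross y-line → (4,9), t=4.3648 (wall)
  → r_3 = 4.3648

ranges = [0.8800, 7.5748, 4.3648]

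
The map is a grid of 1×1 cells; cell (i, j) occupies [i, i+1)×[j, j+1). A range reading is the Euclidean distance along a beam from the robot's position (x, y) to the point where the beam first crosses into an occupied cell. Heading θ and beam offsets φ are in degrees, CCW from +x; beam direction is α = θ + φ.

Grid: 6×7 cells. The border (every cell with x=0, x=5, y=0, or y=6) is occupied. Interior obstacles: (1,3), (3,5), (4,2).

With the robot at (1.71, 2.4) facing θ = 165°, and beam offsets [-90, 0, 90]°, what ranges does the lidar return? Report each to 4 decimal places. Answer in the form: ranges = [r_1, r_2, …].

ranges = [0.6212, 0.7350, 1.4494]

beam 1: φ=-90°, α=75°
  d=(0.2588,0.9659)  start (1,2)  tX=1.1205 tY=0.6212  stride 1/|dx|=3.8637 1/|dy|=1.0353
    cross y-line → (1,3), t=0.6212 (wall)
  → r_1 = 0.6212
beam 2: φ=0°, α=165°
  d=(-0.9659,0.2588)  start (1,2)  tX=0.7350 tY=2.3182  stride 1/|dx|=1.0353 1/|dy|=3.8637
    cross x-line → (0,2), t=0.7350 (wall)
  → r_2 = 0.7350
beam 3: φ=90°, α=255°
  d=(-0.2588,-0.9659)  start (1,2)  tX=2.7432 tY=0.4141  stride 1/|dx|=3.8637 1/|dy|=1.0353
    cross y-line → (1,1), t=0.4141
    cross y-line → (1,0), t=1.4494 (wall)
  → r_3 = 1.4494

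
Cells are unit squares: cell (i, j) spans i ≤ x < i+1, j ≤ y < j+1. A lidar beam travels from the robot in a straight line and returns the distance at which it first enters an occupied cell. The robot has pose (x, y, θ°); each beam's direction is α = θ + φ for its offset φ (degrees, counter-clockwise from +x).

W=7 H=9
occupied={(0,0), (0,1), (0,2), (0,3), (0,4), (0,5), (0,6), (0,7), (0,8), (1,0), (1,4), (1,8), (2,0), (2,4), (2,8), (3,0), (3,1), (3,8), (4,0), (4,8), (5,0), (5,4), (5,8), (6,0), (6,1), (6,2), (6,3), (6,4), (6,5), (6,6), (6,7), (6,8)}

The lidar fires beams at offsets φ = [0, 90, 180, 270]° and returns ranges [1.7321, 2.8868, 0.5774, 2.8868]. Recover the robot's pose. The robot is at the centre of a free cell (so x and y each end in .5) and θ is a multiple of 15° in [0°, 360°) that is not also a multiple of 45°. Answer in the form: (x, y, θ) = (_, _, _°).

(x, y, θ) = (3.5, 2.5, 120°)

Candidates: 31 free-cell centres × 16 headings = 496 poses. Raycast each; keep the one whose scan matches to 4 dp.
  (2.5, 6.5, 240°): beam 2 = 3.0000 ≠ 2.8868 ✗
  (1.5, 3.5, 30°): beam 1 = 1.0000 ≠ 1.7321 ✗
  (3.5, 3.5, 75°): beam 1 = 4.6587 ≠ 1.7321 ✗
  …
  (3.5, 2.5, 120°): r_1=1.7321, r_2=2.8868, r_3=0.5774, r_4=2.8868 — all match ✓
Only this pose fits every beam.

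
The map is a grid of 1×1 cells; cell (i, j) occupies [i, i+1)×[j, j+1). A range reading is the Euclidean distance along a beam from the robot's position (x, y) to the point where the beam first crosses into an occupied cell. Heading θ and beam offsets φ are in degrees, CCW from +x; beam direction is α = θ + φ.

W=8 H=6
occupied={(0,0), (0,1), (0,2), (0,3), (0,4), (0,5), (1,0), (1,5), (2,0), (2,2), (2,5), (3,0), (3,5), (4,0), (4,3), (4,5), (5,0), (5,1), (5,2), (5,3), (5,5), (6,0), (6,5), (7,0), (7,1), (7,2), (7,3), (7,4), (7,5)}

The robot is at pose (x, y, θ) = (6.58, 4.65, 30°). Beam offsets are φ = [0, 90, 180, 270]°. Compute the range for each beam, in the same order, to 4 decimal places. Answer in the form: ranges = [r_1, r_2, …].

beam 1: φ=0°, α=30°
  direction (0.8660, 0.5000); cell (6,4); t to first gridline: x 0.4850, y 0.7000 (then +1.1547 / +2.0000)
    (7,4) via x @ 0.4850  # hit
  → r_1 = 0.4850
beam 2: φ=90°, α=120°
  direction (-0.5000, 0.8660); cell (6,4); t to first gridline: x 1.1600, y 0.4041 (then +2.0000 / +1.1547)
    (6,5) via y @ 0.4041  # hit
  → r_2 = 0.4041
beam 3: φ=180°, α=210°
  direction (-0.8660, -0.5000); cell (6,4); t to first gridline: x 0.6697, y 1.3000 (then +1.1547 / +2.0000)
    (5,4) via x @ 0.6697
    (5,3) via y @ 1.3000  # hit
  → r_3 = 1.3000
beam 4: φ=270°, α=300°
  direction (0.5000, -0.8660); cell (6,4); t to first gridline: x 0.8400, y 0.7506 (then +2.0000 / +1.1547)
    (6,3) via y @ 0.7506
    (7,3) via x @ 0.8400  # hit
  → r_4 = 0.8400

ranges = [0.4850, 0.4041, 1.3000, 0.8400]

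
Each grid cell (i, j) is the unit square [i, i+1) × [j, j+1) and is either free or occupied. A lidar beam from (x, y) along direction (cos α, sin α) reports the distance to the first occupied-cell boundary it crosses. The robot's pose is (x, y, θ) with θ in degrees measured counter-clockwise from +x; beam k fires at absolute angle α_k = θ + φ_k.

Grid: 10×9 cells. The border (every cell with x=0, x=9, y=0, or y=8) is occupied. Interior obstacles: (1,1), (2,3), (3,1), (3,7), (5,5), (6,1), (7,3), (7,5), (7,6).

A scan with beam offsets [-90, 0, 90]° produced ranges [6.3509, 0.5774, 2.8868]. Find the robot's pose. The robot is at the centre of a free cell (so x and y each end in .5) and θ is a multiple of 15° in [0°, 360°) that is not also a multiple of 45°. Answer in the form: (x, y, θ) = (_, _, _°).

The pose lattice has 47·16 = 752 candidates. Test each by forward raycasting.
  (1.5, 7.5, 330°): beam 1 = 1.0000 ≠ 6.3509 ✗
  (4.5, 6.5, 345°): beam 1 = 4.6587 ≠ 6.3509 ✗
  (7.5, 7.5, 120°): beam 1 = 1.0000 ≠ 6.3509 ✗
  (6.5, 4.5, 255°): beam 1 = 5.6940 ≠ 6.3509 ✗
  (2.5, 7.5, 30°): beam 1 = 7.0000 ≠ 6.3509 ✗
  …
  (6.5, 2.5, 240°): r_1=6.3509, r_2=0.5774, r_3=2.8868 — all match ✓
Unique over the lattice → pose = (6.5, 2.5, 240°).

(x, y, θ) = (6.5, 2.5, 240°)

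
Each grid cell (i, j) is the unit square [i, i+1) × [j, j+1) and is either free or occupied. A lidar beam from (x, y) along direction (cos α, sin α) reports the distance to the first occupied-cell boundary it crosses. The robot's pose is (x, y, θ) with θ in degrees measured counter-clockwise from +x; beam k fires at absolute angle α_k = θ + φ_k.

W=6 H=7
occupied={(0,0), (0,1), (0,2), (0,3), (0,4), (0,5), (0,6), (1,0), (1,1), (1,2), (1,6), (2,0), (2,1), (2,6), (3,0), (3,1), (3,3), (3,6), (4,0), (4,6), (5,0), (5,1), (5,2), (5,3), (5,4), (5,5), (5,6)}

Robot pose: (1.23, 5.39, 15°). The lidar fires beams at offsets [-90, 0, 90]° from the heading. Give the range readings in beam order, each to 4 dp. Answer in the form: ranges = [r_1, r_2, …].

ranges = [2.4743, 2.3569, 0.6315]

beam 1: φ=-90°, α=285°
  cosα=0.2588 sinα=-0.9659 | (1,5) | tMaxX 2.9751 tMaxY 0.4038 | tΔX 3.8637 tΔY 1.0353
    t=0.4038 [y] (1,4)
    t=1.4390 [y] (1,3)
    t=2.4743 [y] (1,2) — stop
  → r_1 = 2.4743
beam 2: φ=0°, α=15°
  cosα=0.9659 sinα=0.2588 | (1,5) | tMaxX 0.7972 tMaxY 2.3569 | tΔX 1.0353 tΔY 3.8637
    t=0.7972 [x] (2,5)
    t=1.8324 [x] (3,5)
    t=2.3569 [y] (3,6) — stop
  → r_2 = 2.3569
beam 3: φ=90°, α=105°
  cosα=-0.2588 sinα=0.9659 | (1,5) | tMaxX 0.8887 tMaxY 0.6315 | tΔX 3.8637 tΔY 1.0353
    t=0.6315 [y] (1,6) — stop
  → r_3 = 0.6315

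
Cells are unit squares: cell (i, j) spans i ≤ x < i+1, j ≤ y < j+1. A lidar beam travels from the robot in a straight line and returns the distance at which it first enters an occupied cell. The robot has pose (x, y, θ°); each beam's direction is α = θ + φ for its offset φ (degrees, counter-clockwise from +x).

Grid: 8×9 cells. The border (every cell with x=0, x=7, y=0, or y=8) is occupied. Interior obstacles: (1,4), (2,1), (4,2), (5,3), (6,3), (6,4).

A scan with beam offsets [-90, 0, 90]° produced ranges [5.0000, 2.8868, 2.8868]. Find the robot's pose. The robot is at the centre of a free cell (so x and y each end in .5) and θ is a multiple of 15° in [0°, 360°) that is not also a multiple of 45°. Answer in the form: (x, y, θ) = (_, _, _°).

Candidates: 36 free-cell centres × 16 headings = 576 poses. Raycast each; keep the one whose scan matches to 4 dp.
  (3.5, 4.5, 285°): beam 1 = 1.5529 ≠ 5.0000 ✗
  (2.5, 4.5, 165°): beam 1 = 3.6235 ≠ 5.0000 ✗
  (5.5, 1.5, 345°): beam 1 = 0.5176 ≠ 5.0000 ✗
  …
  (3.5, 5.5, 330°): r_1=5.0000, r_2=2.8868, r_3=2.8868 — all match ✓
Unique over the lattice → pose = (3.5, 5.5, 330°).

(x, y, θ) = (3.5, 5.5, 330°)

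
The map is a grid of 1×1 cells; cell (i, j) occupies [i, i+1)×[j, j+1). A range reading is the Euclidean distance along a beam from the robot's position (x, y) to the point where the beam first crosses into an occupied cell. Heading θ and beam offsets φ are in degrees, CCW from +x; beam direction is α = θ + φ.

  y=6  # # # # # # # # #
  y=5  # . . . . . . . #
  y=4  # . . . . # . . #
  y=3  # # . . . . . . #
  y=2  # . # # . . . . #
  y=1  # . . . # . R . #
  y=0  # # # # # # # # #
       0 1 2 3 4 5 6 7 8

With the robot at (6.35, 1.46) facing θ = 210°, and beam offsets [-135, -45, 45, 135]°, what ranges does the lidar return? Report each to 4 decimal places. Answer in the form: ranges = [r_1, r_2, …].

ranges = [4.7002, 1.3976, 0.4762, 1.7082]

beam 1: φ=-135°, α=75°
  cosα=0.2588 sinα=0.9659 | (6,1) | tMaxX 2.5114 tMaxY 0.5590 | tΔX 3.8637 tΔY 1.0353
    t=0.5590 [y] (6,2)
    t=1.5943 [y] (6,3)
    t=2.5114 [x] (7,3)
    t=2.6296 [y] (7,4)
    t=3.6649 [y] (7,5)
    t=4.7002 [y] (7,6) — stop
  → r_1 = 4.7002
beam 2: φ=-45°, α=165°
  cosα=-0.9659 sinα=0.2588 | (6,1) | tMaxX 0.3623 tMaxY 2.0864 | tΔX 1.0353 tΔY 3.8637
    t=0.3623 [x] (5,1)
    t=1.3976 [x] (4,1) — stop
  → r_2 = 1.3976
beam 3: φ=45°, α=255°
  cosα=-0.2588 sinα=-0.9659 | (6,1) | tMaxX 1.3523 tMaxY 0.4762 | tΔX 3.8637 tΔY 1.0353
    t=0.4762 [y] (6,0) — stop
  → r_3 = 0.4762
beam 4: φ=135°, α=345°
  cosα=0.9659 sinα=-0.2588 | (6,1) | tMaxX 0.6729 tMaxY 1.7773 | tΔX 1.0353 tΔY 3.8637
    t=0.6729 [x] (7,1)
    t=1.7082 [x] (8,1) — stop
  → r_4 = 1.7082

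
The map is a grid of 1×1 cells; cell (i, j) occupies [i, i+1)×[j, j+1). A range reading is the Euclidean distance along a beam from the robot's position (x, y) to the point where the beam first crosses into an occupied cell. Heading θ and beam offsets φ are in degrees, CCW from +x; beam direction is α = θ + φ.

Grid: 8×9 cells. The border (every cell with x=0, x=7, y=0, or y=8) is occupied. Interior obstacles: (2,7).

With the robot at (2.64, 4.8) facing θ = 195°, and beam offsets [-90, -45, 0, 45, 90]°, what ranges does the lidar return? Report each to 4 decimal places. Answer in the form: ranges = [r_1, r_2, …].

beam 1: φ=-90°, α=105°
  cosα=-0.2588 sinα=0.9659 | (2,4) | tMaxX 2.4728 tMaxY 0.2071 | tΔX 3.8637 tΔY 1.0353
    t=0.2071 [y] (2,5)
    t=1.2423 [y] (2,6)
    t=2.2776 [y] (2,7) — stop
  → r_1 = 2.2776
beam 2: φ=-45°, α=150°
  cosα=-0.8660 sinα=0.5000 | (2,4) | tMaxX 0.7390 tMaxY 0.4000 | tΔX 1.1547 tΔY 2.0000
    t=0.4000 [y] (2,5)
    t=0.7390 [x] (1,5)
    t=1.8937 [x] (0,5) — stop
  → r_2 = 1.8937
beam 3: φ=0°, α=195°
  cosα=-0.9659 sinα=-0.2588 | (2,4) | tMaxX 0.6626 tMaxY 3.0910 | tΔX 1.0353 tΔY 3.8637
    t=0.6626 [x] (1,4)
    t=1.6979 [x] (0,4) — stop
  → r_3 = 1.6979
beam 4: φ=45°, α=240°
  cosα=-0.5000 sinα=-0.8660 | (2,4) | tMaxX 1.2800 tMaxY 0.9238 | tΔX 2.0000 tΔY 1.1547
    t=0.9238 [y] (2,3)
    t=1.2800 [x] (1,3)
    t=2.0785 [y] (1,2)
    t=3.2332 [y] (1,1)
    t=3.2800 [x] (0,1) — stop
  → r_4 = 3.2800
beam 5: φ=90°, α=285°
  cosα=0.2588 sinα=-0.9659 | (2,4) | tMaxX 1.3909 tMaxY 0.8282 | tΔX 3.8637 tΔY 1.0353
    t=0.8282 [y] (2,3)
    t=1.3909 [x] (3,3)
    t=1.8635 [y] (3,2)
    t=2.8988 [y] (3,1)
    t=3.9340 [y] (3,0) — stop
  → r_5 = 3.9340

ranges = [2.2776, 1.8937, 1.6979, 3.2800, 3.9340]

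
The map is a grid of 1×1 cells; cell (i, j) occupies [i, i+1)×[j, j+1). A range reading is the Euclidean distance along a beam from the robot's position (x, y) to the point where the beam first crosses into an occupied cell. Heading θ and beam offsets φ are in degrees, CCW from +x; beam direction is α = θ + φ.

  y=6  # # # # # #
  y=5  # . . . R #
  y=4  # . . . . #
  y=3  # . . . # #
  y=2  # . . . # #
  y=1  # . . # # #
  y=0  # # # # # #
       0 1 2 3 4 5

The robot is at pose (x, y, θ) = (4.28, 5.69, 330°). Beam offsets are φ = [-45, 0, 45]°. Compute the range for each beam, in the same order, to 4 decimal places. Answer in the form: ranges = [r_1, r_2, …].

ranges = [1.7496, 0.8314, 0.7454]

beam 1: φ=-45°, α=285°
  direction (0.2588, -0.9659); cell (4,5); t to first gridline: x 2.7819, y 0.7143 (then +3.8637 / +1.0353)
    (4,4) via y @ 0.7143
    (4,3) via y @ 1.7496  # hit
  → r_1 = 1.7496
beam 2: φ=0°, α=330°
  direction (0.8660, -0.5000); cell (4,5); t to first gridline: x 0.8314, y 1.3800 (then +1.1547 / +2.0000)
    (5,5) via x @ 0.8314  # hit
  → r_2 = 0.8314
beam 3: φ=45°, α=15°
  direction (0.9659, 0.2588); cell (4,5); t to first gridline: x 0.7454, y 1.1977 (then +1.0353 / +3.8637)
    (5,5) via x @ 0.7454  # hit
  → r_3 = 0.7454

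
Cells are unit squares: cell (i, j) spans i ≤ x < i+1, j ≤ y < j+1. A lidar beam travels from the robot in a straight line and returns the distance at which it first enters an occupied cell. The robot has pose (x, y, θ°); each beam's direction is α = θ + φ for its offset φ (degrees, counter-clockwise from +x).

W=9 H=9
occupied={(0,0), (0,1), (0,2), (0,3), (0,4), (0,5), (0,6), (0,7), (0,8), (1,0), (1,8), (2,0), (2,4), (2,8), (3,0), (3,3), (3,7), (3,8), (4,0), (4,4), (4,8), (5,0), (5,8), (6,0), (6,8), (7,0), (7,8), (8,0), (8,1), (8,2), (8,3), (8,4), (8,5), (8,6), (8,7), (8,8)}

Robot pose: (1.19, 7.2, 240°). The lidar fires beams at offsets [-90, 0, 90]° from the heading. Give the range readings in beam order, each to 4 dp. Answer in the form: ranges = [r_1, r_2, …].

ranges = [0.2194, 0.3800, 7.8635]

beam 1: φ=-90°, α=150°
  dir = (cos 150°, sin 150°) = (-0.8660, 0.5000); from cell (1,7)
  next x-line at t=0.2194, next y-line at t=1.6000; Δt_x=1.1547, Δt_y=2.0000
    x: enter (0,7) at t=0.2194 ← occupied
  → r_1 = 0.2194
beam 2: φ=0°, α=240°
  dir = (cos 240°, sin 240°) = (-0.5000, -0.8660); from cell (1,7)
  next x-line at t=0.3800, next y-line at t=0.2309; Δt_x=2.0000, Δt_y=1.1547
    y: enter (1,6) at t=0.2309
    x: enter (0,6) at t=0.3800 ← occupied
  → r_2 = 0.3800
beam 3: φ=90°, α=330°
  dir = (cos 330°, sin 330°) = (0.8660, -0.5000); from cell (1,7)
  next x-line at t=0.9353, next y-line at t=0.4000; Δt_x=1.1547, Δt_y=2.0000
    y: enter (1,6) at t=0.4000
    x: enter (2,6) at t=0.9353
    x: enter (3,6) at t=2.0900
    y: enter (3,5) at t=2.4000
    x: enter (4,5) at t=3.2447
    x: enter (5,5) at t=4.3994
    y: enter (5,4) at t=4.4000
    x: enter (6,4) at t=5.5541
    y: enter (6,3) at t=6.4000
    x: enter (7,3) at t=6.7088
    x: enter (8,3) at t=7.8635 ← occupied
  → r_3 = 7.8635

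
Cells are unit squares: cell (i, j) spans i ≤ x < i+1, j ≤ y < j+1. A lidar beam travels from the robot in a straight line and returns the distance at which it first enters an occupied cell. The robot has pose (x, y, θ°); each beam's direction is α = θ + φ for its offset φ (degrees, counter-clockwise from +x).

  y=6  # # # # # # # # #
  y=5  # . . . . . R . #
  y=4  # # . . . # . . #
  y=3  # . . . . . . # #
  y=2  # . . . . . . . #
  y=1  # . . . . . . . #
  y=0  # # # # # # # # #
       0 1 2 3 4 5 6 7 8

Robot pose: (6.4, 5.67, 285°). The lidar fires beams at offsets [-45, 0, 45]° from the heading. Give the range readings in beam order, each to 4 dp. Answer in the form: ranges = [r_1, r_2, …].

ranges = [0.8000, 2.3182, 1.8475]

beam 1: φ=-45°, α=240°
  d=(-0.5000,-0.8660)  start (6,5)  tX=0.8000 tY=0.7736  stride 1/|dx|=2.0000 1/|dy|=1.1547
    cross y-line → (6,4), t=0.7736
    cross x-line → (5,4), t=0.8000 (wall)
  → r_1 = 0.8000
beam 2: φ=0°, α=285°
  d=(0.2588,-0.9659)  start (6,5)  tX=2.3182 tY=0.6936  stride 1/|dx|=3.8637 1/|dy|=1.0353
    cross y-line → (6,4), t=0.6936
    cross y-line → (6,3), t=1.7289
    cross x-line → (7,3), t=2.3182 (wall)
  → r_2 = 2.3182
beam 3: φ=45°, α=330°
  d=(0.8660,-0.5000)  start (6,5)  tX=0.6928 tY=1.3400  stride 1/|dx|=1.1547 1/|dy|=2.0000
    cross x-line → (7,5), t=0.6928
    cross y-line → (7,4), t=1.3400
    cross x-line → (8,4), t=1.8475 (wall)
  → r_3 = 1.8475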